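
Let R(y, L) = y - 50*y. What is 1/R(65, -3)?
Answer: -1/3185 ≈ -0.00031397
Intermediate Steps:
R(y, L) = -49*y (R(y, L) = y - 50*y = -49*y)
1/R(65, -3) = 1/(-49*65) = 1/(-3185) = -1/3185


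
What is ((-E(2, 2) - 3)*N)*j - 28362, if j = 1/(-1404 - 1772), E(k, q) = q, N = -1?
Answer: -90077717/3176 ≈ -28362.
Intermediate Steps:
j = -1/3176 (j = 1/(-3176) = -1/3176 ≈ -0.00031486)
((-E(2, 2) - 3)*N)*j - 28362 = ((-1*2 - 3)*(-1))*(-1/3176) - 28362 = ((-2 - 3)*(-1))*(-1/3176) - 28362 = -5*(-1)*(-1/3176) - 28362 = 5*(-1/3176) - 28362 = -5/3176 - 28362 = -90077717/3176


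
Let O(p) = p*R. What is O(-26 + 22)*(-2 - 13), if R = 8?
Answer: 480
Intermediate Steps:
O(p) = 8*p (O(p) = p*8 = 8*p)
O(-26 + 22)*(-2 - 13) = (8*(-26 + 22))*(-2 - 13) = (8*(-4))*(-15) = -32*(-15) = 480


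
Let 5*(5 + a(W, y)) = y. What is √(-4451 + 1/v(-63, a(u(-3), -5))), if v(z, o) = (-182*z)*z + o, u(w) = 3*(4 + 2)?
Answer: I*√580643797819515/361182 ≈ 66.716*I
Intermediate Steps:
u(w) = 18 (u(w) = 3*6 = 18)
a(W, y) = -5 + y/5
v(z, o) = o - 182*z² (v(z, o) = -182*z² + o = o - 182*z²)
√(-4451 + 1/v(-63, a(u(-3), -5))) = √(-4451 + 1/((-5 + (⅕)*(-5)) - 182*(-63)²)) = √(-4451 + 1/((-5 - 1) - 182*3969)) = √(-4451 + 1/(-6 - 722358)) = √(-4451 + 1/(-722364)) = √(-4451 - 1/722364) = √(-3215242165/722364) = I*√580643797819515/361182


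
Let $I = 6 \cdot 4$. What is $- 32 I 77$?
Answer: $-59136$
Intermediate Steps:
$I = 24$
$- 32 I 77 = \left(-32\right) 24 \cdot 77 = \left(-768\right) 77 = -59136$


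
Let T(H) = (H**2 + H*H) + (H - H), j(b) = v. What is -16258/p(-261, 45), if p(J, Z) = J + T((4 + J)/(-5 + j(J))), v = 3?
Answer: -2956/5957 ≈ -0.49622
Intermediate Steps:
j(b) = 3
T(H) = 2*H**2 (T(H) = (H**2 + H**2) + 0 = 2*H**2 + 0 = 2*H**2)
p(J, Z) = J + 2*(-2 - J/2)**2 (p(J, Z) = J + 2*((4 + J)/(-5 + 3))**2 = J + 2*((4 + J)/(-2))**2 = J + 2*((4 + J)*(-1/2))**2 = J + 2*(-2 - J/2)**2)
-16258/p(-261, 45) = -16258/(-261 + (4 - 261)**2/2) = -16258/(-261 + (1/2)*(-257)**2) = -16258/(-261 + (1/2)*66049) = -16258/(-261 + 66049/2) = -16258/65527/2 = -16258*2/65527 = -2956/5957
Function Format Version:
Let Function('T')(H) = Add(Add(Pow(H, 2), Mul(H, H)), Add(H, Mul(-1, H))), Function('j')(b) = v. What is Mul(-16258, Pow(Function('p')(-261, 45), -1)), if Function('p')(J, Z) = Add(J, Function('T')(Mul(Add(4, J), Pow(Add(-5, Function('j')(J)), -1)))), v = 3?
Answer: Rational(-2956, 5957) ≈ -0.49622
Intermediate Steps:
Function('j')(b) = 3
Function('T')(H) = Mul(2, Pow(H, 2)) (Function('T')(H) = Add(Add(Pow(H, 2), Pow(H, 2)), 0) = Add(Mul(2, Pow(H, 2)), 0) = Mul(2, Pow(H, 2)))
Function('p')(J, Z) = Add(J, Mul(2, Pow(Add(-2, Mul(Rational(-1, 2), J)), 2))) (Function('p')(J, Z) = Add(J, Mul(2, Pow(Mul(Add(4, J), Pow(Add(-5, 3), -1)), 2))) = Add(J, Mul(2, Pow(Mul(Add(4, J), Pow(-2, -1)), 2))) = Add(J, Mul(2, Pow(Mul(Add(4, J), Rational(-1, 2)), 2))) = Add(J, Mul(2, Pow(Add(-2, Mul(Rational(-1, 2), J)), 2))))
Mul(-16258, Pow(Function('p')(-261, 45), -1)) = Mul(-16258, Pow(Add(-261, Mul(Rational(1, 2), Pow(Add(4, -261), 2))), -1)) = Mul(-16258, Pow(Add(-261, Mul(Rational(1, 2), Pow(-257, 2))), -1)) = Mul(-16258, Pow(Add(-261, Mul(Rational(1, 2), 66049)), -1)) = Mul(-16258, Pow(Add(-261, Rational(66049, 2)), -1)) = Mul(-16258, Pow(Rational(65527, 2), -1)) = Mul(-16258, Rational(2, 65527)) = Rational(-2956, 5957)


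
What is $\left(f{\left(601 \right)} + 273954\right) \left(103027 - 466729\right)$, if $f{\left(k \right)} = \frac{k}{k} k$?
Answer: $-99856202610$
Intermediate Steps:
$f{\left(k \right)} = k$ ($f{\left(k \right)} = 1 k = k$)
$\left(f{\left(601 \right)} + 273954\right) \left(103027 - 466729\right) = \left(601 + 273954\right) \left(103027 - 466729\right) = 274555 \left(-363702\right) = -99856202610$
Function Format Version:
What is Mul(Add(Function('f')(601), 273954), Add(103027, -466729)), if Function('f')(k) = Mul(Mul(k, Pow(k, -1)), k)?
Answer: -99856202610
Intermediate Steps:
Function('f')(k) = k (Function('f')(k) = Mul(1, k) = k)
Mul(Add(Function('f')(601), 273954), Add(103027, -466729)) = Mul(Add(601, 273954), Add(103027, -466729)) = Mul(274555, -363702) = -99856202610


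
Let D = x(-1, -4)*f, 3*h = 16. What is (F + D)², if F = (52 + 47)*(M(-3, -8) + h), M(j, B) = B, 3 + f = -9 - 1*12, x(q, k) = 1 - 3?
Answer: 46656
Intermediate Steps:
h = 16/3 (h = (⅓)*16 = 16/3 ≈ 5.3333)
x(q, k) = -2
f = -24 (f = -3 + (-9 - 1*12) = -3 + (-9 - 12) = -3 - 21 = -24)
F = -264 (F = (52 + 47)*(-8 + 16/3) = 99*(-8/3) = -264)
D = 48 (D = -2*(-24) = 48)
(F + D)² = (-264 + 48)² = (-216)² = 46656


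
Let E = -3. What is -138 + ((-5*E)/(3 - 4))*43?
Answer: -783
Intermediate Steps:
-138 + ((-5*E)/(3 - 4))*43 = -138 + ((-5*(-3))/(3 - 4))*43 = -138 + (15/(-1))*43 = -138 + (15*(-1))*43 = -138 - 15*43 = -138 - 645 = -783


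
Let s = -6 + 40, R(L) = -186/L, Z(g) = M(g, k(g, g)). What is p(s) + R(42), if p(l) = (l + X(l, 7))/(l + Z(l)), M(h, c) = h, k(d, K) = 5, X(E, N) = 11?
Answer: -1793/476 ≈ -3.7668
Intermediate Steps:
Z(g) = g
s = 34
p(l) = (11 + l)/(2*l) (p(l) = (l + 11)/(l + l) = (11 + l)/((2*l)) = (11 + l)*(1/(2*l)) = (11 + l)/(2*l))
p(s) + R(42) = (½)*(11 + 34)/34 - 186/42 = (½)*(1/34)*45 - 186*1/42 = 45/68 - 31/7 = -1793/476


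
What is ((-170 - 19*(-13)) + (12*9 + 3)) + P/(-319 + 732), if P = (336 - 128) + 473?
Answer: 78325/413 ≈ 189.65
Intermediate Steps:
P = 681 (P = 208 + 473 = 681)
((-170 - 19*(-13)) + (12*9 + 3)) + P/(-319 + 732) = ((-170 - 19*(-13)) + (12*9 + 3)) + 681/(-319 + 732) = ((-170 + 247) + (108 + 3)) + 681/413 = (77 + 111) + 681*(1/413) = 188 + 681/413 = 78325/413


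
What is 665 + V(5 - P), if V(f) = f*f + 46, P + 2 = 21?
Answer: 907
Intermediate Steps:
P = 19 (P = -2 + 21 = 19)
V(f) = 46 + f² (V(f) = f² + 46 = 46 + f²)
665 + V(5 - P) = 665 + (46 + (5 - 1*19)²) = 665 + (46 + (5 - 19)²) = 665 + (46 + (-14)²) = 665 + (46 + 196) = 665 + 242 = 907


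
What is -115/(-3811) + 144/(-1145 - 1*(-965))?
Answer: -14669/19055 ≈ -0.76982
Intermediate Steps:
-115/(-3811) + 144/(-1145 - 1*(-965)) = -115*(-1/3811) + 144/(-1145 + 965) = 115/3811 + 144/(-180) = 115/3811 + 144*(-1/180) = 115/3811 - ⅘ = -14669/19055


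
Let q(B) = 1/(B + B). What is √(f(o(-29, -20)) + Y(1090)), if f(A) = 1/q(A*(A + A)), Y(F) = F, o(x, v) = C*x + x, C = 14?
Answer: √757990 ≈ 870.63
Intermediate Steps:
o(x, v) = 15*x (o(x, v) = 14*x + x = 15*x)
q(B) = 1/(2*B)
f(A) = 4*A² (f(A) = 1/(1/(2*((A*(A + A))))) = 1/(1/(2*((A*(2*A))))) = 1/(1/(2*((2*A²)))) = 1/((1/(2*A²))/2) = 1/(1/(4*A²)) = 4*A²)
√(f(o(-29, -20)) + Y(1090)) = √(4*(15*(-29))² + 1090) = √(4*(-435)² + 1090) = √(4*189225 + 1090) = √(756900 + 1090) = √757990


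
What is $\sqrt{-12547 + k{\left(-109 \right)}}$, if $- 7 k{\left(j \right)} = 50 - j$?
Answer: $\frac{2 i \sqrt{153979}}{7} \approx 112.11 i$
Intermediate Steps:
$k{\left(j \right)} = - \frac{50}{7} + \frac{j}{7}$ ($k{\left(j \right)} = - \frac{50 - j}{7} = - \frac{50}{7} + \frac{j}{7}$)
$\sqrt{-12547 + k{\left(-109 \right)}} = \sqrt{-12547 + \left(- \frac{50}{7} + \frac{1}{7} \left(-109\right)\right)} = \sqrt{-12547 - \frac{159}{7}} = \sqrt{- \frac{87988}{7}} = \frac{2 i \sqrt{153979}}{7}$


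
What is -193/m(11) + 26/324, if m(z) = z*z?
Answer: -29693/19602 ≈ -1.5148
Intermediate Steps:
m(z) = z**2
-193/m(11) + 26/324 = -193/(11**2) + 26/324 = -193/121 + 26*(1/324) = -193*1/121 + 13/162 = -193/121 + 13/162 = -29693/19602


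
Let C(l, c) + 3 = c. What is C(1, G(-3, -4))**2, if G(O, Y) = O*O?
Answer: 36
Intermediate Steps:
G(O, Y) = O**2
C(l, c) = -3 + c
C(1, G(-3, -4))**2 = (-3 + (-3)**2)**2 = (-3 + 9)**2 = 6**2 = 36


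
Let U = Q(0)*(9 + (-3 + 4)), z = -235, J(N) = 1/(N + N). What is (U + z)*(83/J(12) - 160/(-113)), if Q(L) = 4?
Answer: -43924920/113 ≈ -3.8872e+5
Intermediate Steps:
J(N) = 1/(2*N)
U = 40 (U = 4*(9 + (-3 + 4)) = 4*(9 + 1) = 4*10 = 40)
(U + z)*(83/J(12) - 160/(-113)) = (40 - 235)*(83/(((½)/12)) - 160/(-113)) = -195*(83/(((½)*(1/12))) - 160*(-1/113)) = -195*(83/(1/24) + 160/113) = -195*(83*24 + 160/113) = -195*(1992 + 160/113) = -195*225256/113 = -43924920/113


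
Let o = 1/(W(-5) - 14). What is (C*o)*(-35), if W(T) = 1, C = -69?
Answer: -2415/13 ≈ -185.77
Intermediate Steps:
o = -1/13 (o = 1/(1 - 14) = 1/(-13) = -1/13 ≈ -0.076923)
(C*o)*(-35) = -69*(-1/13)*(-35) = (69/13)*(-35) = -2415/13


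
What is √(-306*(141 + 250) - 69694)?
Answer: 2*I*√47335 ≈ 435.13*I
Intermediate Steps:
√(-306*(141 + 250) - 69694) = √(-306*391 - 69694) = √(-119646 - 69694) = √(-189340) = 2*I*√47335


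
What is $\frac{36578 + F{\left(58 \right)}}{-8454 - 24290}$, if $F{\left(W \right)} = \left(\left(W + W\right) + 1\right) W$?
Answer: $- \frac{10841}{8186} \approx -1.3243$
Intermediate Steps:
$F{\left(W \right)} = W \left(1 + 2 W\right)$ ($F{\left(W \right)} = \left(2 W + 1\right) W = \left(1 + 2 W\right) W = W \left(1 + 2 W\right)$)
$\frac{36578 + F{\left(58 \right)}}{-8454 - 24290} = \frac{36578 + 58 \left(1 + 2 \cdot 58\right)}{-8454 - 24290} = \frac{36578 + 58 \left(1 + 116\right)}{-32744} = \left(36578 + 58 \cdot 117\right) \left(- \frac{1}{32744}\right) = \left(36578 + 6786\right) \left(- \frac{1}{32744}\right) = 43364 \left(- \frac{1}{32744}\right) = - \frac{10841}{8186}$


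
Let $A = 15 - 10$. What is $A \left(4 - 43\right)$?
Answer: $-195$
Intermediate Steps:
$A = 5$ ($A = 15 - 10 = 5$)
$A \left(4 - 43\right) = 5 \left(4 - 43\right) = 5 \left(-39\right) = -195$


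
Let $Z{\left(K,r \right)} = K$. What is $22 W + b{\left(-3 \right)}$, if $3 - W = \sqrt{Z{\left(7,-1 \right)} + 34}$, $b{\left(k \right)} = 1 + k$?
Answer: $64 - 22 \sqrt{41} \approx -76.869$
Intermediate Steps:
$W = 3 - \sqrt{41}$ ($W = 3 - \sqrt{7 + 34} = 3 - \sqrt{41} \approx -3.4031$)
$22 W + b{\left(-3 \right)} = 22 \left(3 - \sqrt{41}\right) + \left(1 - 3\right) = \left(66 - 22 \sqrt{41}\right) - 2 = 64 - 22 \sqrt{41}$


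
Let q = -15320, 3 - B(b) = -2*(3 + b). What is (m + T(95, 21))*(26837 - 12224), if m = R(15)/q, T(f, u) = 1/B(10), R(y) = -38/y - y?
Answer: 1156506917/2221400 ≈ 520.62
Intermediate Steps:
R(y) = -y - 38/y
B(b) = 9 + 2*b (B(b) = 3 - (-2)*(3 + b) = 3 - (-6 - 2*b) = 3 + (6 + 2*b) = 9 + 2*b)
T(f, u) = 1/29 (T(f, u) = 1/(9 + 2*10) = 1/(9 + 20) = 1/29)
m = 263/229800 (m = (-1*15 - 38/15)/(-15320) = (-15 - 38*1/15)*(-1/15320) = (-15 - 38/15)*(-1/15320) = -263/15*(-1/15320) = 263/229800 ≈ 0.0011445)
(m + T(95, 21))*(26837 - 12224) = (263/229800 + 1/29)*(26837 - 12224) = (237427/6664200)*14613 = 1156506917/2221400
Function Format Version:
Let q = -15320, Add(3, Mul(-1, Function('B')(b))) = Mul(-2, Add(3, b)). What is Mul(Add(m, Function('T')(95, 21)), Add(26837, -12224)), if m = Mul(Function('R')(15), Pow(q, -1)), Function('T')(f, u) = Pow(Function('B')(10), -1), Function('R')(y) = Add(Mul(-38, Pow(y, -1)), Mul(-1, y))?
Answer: Rational(1156506917, 2221400) ≈ 520.62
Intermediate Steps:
Function('R')(y) = Add(Mul(-1, y), Mul(-38, Pow(y, -1)))
Function('B')(b) = Add(9, Mul(2, b)) (Function('B')(b) = Add(3, Mul(-1, Mul(-2, Add(3, b)))) = Add(3, Mul(-1, Add(-6, Mul(-2, b)))) = Add(3, Add(6, Mul(2, b))) = Add(9, Mul(2, b)))
Function('T')(f, u) = Rational(1, 29) (Function('T')(f, u) = Pow(Add(9, Mul(2, 10)), -1) = Pow(Add(9, 20), -1) = Pow(29, -1) = Rational(1, 29))
m = Rational(263, 229800) (m = Mul(Add(Mul(-1, 15), Mul(-38, Pow(15, -1))), Pow(-15320, -1)) = Mul(Add(-15, Mul(-38, Rational(1, 15))), Rational(-1, 15320)) = Mul(Add(-15, Rational(-38, 15)), Rational(-1, 15320)) = Mul(Rational(-263, 15), Rational(-1, 15320)) = Rational(263, 229800) ≈ 0.0011445)
Mul(Add(m, Function('T')(95, 21)), Add(26837, -12224)) = Mul(Add(Rational(263, 229800), Rational(1, 29)), Add(26837, -12224)) = Mul(Rational(237427, 6664200), 14613) = Rational(1156506917, 2221400)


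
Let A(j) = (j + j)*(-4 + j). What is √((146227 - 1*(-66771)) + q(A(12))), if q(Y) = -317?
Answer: √212681 ≈ 461.17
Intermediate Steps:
A(j) = 2*j*(-4 + j) (A(j) = (2*j)*(-4 + j) = 2*j*(-4 + j))
√((146227 - 1*(-66771)) + q(A(12))) = √((146227 - 1*(-66771)) - 317) = √((146227 + 66771) - 317) = √(212998 - 317) = √212681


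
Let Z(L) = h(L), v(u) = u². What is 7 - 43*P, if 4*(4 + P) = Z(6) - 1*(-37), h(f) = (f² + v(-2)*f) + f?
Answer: -3713/4 ≈ -928.25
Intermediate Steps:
h(f) = f² + 5*f (h(f) = (f² + (-2)²*f) + f = (f² + 4*f) + f = f² + 5*f)
Z(L) = L*(5 + L)
P = 87/4 (P = -4 + (6*(5 + 6) - 1*(-37))/4 = -4 + (6*11 + 37)/4 = -4 + (66 + 37)/4 = -4 + (¼)*103 = -4 + 103/4 = 87/4 ≈ 21.750)
7 - 43*P = 7 - 43*87/4 = 7 - 3741/4 = -3713/4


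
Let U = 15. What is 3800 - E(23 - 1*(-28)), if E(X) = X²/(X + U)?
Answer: 82733/22 ≈ 3760.6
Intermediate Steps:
E(X) = X²/(15 + X) (E(X) = X²/(X + 15) = X²/(15 + X))
3800 - E(23 - 1*(-28)) = 3800 - (23 - 1*(-28))²/(15 + (23 - 1*(-28))) = 3800 - (23 + 28)²/(15 + (23 + 28)) = 3800 - 51²/(15 + 51) = 3800 - 2601/66 = 3800 - 1*867/22 = 3800 - 867/22 = 82733/22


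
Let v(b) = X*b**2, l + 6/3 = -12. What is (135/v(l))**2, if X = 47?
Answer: 18225/84860944 ≈ 0.00021476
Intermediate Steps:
l = -14 (l = -2 - 12 = -14)
v(b) = 47*b**2
(135/v(l))**2 = (135/((47*(-14)**2)))**2 = (135/((47*196)))**2 = (135/9212)**2 = 18225/84860944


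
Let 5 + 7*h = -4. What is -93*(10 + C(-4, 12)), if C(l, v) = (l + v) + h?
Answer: -10881/7 ≈ -1554.4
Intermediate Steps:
h = -9/7 (h = -5/7 + (⅐)*(-4) = -5/7 - 4/7 = -9/7 ≈ -1.2857)
C(l, v) = -9/7 + l + v (C(l, v) = (l + v) - 9/7 = -9/7 + l + v)
-93*(10 + C(-4, 12)) = -93*(10 + (-9/7 - 4 + 12)) = -93*(10 + 47/7) = -93*117/7 = -10881/7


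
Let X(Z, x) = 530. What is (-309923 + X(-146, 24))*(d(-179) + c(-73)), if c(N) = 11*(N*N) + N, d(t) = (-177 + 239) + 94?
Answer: -18161987886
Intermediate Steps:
d(t) = 156 (d(t) = 62 + 94 = 156)
c(N) = N + 11*N² (c(N) = 11*N² + N = N + 11*N²)
(-309923 + X(-146, 24))*(d(-179) + c(-73)) = (-309923 + 530)*(156 - 73*(1 + 11*(-73))) = -309393*(156 - 73*(1 - 803)) = -309393*(156 - 73*(-802)) = -309393*(156 + 58546) = -309393*58702 = -18161987886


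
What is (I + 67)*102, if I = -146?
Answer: -8058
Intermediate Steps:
(I + 67)*102 = (-146 + 67)*102 = -79*102 = -8058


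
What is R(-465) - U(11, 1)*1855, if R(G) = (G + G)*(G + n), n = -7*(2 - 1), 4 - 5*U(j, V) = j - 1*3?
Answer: 440444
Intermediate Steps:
U(j, V) = 7/5 - j/5 (U(j, V) = ⅘ - (j - 1*3)/5 = ⅘ - (j - 3)/5 = ⅘ - (-3 + j)/5 = ⅘ + (⅗ - j/5) = 7/5 - j/5)
n = -7 (n = -7*1 = -7)
R(G) = 2*G*(-7 + G) (R(G) = (G + G)*(G - 7) = (2*G)*(-7 + G) = 2*G*(-7 + G))
R(-465) - U(11, 1)*1855 = 2*(-465)*(-7 - 465) - (7/5 - ⅕*11)*1855 = 2*(-465)*(-472) - (7/5 - 11/5)*1855 = 438960 - (-4)*1855/5 = 438960 - 1*(-1484) = 438960 + 1484 = 440444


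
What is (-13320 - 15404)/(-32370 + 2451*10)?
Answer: 7181/1965 ≈ 3.6545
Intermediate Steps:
(-13320 - 15404)/(-32370 + 2451*10) = -28724/(-32370 + 24510) = -28724/(-7860) = -28724*(-1/7860) = 7181/1965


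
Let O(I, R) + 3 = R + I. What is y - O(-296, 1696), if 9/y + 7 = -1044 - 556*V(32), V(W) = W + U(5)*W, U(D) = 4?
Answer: -125745376/90011 ≈ -1397.0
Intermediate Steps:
O(I, R) = -3 + I + R (O(I, R) = -3 + (R + I) = -3 + (I + R) = -3 + I + R)
V(W) = 5*W (V(W) = W + 4*W = 5*W)
y = -9/90011 (y = 9/(-7 + (-1044 - 2780*32)) = 9/(-7 + (-1044 - 556*160)) = 9/(-7 + (-1044 - 88960)) = 9/(-7 - 90004) = 9/(-90011) = 9*(-1/90011) = -9/90011 ≈ -9.9988e-5)
y - O(-296, 1696) = -9/90011 - (-3 - 296 + 1696) = -9/90011 - 1*1397 = -9/90011 - 1397 = -125745376/90011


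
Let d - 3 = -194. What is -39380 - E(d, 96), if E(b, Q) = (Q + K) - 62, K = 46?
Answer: -39460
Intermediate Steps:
d = -191 (d = 3 - 194 = -191)
E(b, Q) = -16 + Q (E(b, Q) = (Q + 46) - 62 = (46 + Q) - 62 = -16 + Q)
-39380 - E(d, 96) = -39380 - (-16 + 96) = -39380 - 1*80 = -39380 - 80 = -39460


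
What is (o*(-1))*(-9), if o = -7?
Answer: -63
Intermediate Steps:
(o*(-1))*(-9) = -7*(-1)*(-9) = 7*(-9) = -63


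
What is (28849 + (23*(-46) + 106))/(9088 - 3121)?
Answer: 547/117 ≈ 4.6752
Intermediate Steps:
(28849 + (23*(-46) + 106))/(9088 - 3121) = (28849 + (-1058 + 106))/5967 = (28849 - 952)*(1/5967) = 27897*(1/5967) = 547/117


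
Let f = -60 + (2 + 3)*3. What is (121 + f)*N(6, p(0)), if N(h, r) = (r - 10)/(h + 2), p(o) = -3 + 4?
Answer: -171/2 ≈ -85.500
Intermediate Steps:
p(o) = 1
N(h, r) = (-10 + r)/(2 + h)
f = -45 (f = -60 + 5*3 = -60 + 15 = -45)
(121 + f)*N(6, p(0)) = (121 - 45)*((-10 + 1)/(2 + 6)) = 76*(-9/8) = -171/2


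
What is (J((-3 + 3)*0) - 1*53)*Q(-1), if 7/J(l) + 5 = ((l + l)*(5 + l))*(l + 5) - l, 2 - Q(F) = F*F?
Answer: -272/5 ≈ -54.400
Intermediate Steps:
Q(F) = 2 - F² (Q(F) = 2 - F*F = 2 - F²)
J(l) = 7/(-5 - l + 2*l*(5 + l)²) (J(l) = 7/(-5 + (((l + l)*(5 + l))*(l + 5) - l)) = 7/(-5 + (((2*l)*(5 + l))*(5 + l) - l)) = 7/(-5 + ((2*l*(5 + l))*(5 + l) - l)) = 7/(-5 + (2*l*(5 + l)² - l)) = 7/(-5 + (-l + 2*l*(5 + l)²)) = 7/(-5 - l + 2*l*(5 + l)²))
(J((-3 + 3)*0) - 1*53)*Q(-1) = (-7/(5 + (-3 + 3)*0 - 2*(-3 + 3)*0*(5 + (-3 + 3)*0)²) - 1*53)*(2 - 1*(-1)²) = (-7/(5 + 0*0 - 2*0*0*(5 + 0*0)²) - 53)*(2 - 1*1) = (-7/(5 + 0 - 2*0*(5 + 0)²) - 53)*(2 - 1) = (-7/(5 + 0 - 2*0*5²) - 53)*1 = (-7/(5 + 0 - 2*0*25) - 53)*1 = (-7/(5 + 0 + 0) - 53)*1 = (-7/5 - 53)*1 = -272/5*1 = -272/5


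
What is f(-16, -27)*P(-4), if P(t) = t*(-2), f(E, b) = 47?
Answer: 376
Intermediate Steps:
P(t) = -2*t
f(-16, -27)*P(-4) = 47*(-2*(-4)) = 47*8 = 376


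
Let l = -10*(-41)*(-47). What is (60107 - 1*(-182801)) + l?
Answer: 223638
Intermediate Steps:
l = -19270 (l = 410*(-47) = -19270)
(60107 - 1*(-182801)) + l = (60107 - 1*(-182801)) - 19270 = (60107 + 182801) - 19270 = 242908 - 19270 = 223638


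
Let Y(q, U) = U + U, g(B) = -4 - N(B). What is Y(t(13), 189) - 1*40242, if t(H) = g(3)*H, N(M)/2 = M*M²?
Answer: -39864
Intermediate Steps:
N(M) = 2*M³ (N(M) = 2*(M*M²) = 2*M³)
g(B) = -4 - 2*B³
t(H) = -58*H (t(H) = (-4 - 2*3³)*H = (-4 - 2*27)*H = (-4 - 54)*H = -58*H)
Y(q, U) = 2*U
Y(t(13), 189) - 1*40242 = 2*189 - 1*40242 = 378 - 40242 = -39864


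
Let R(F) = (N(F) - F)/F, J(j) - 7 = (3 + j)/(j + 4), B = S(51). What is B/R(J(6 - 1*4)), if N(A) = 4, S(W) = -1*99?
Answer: 4653/23 ≈ 202.30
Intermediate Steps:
S(W) = -99
B = -99
J(j) = 7 + (3 + j)/(4 + j) (J(j) = 7 + (3 + j)/(j + 4) = 7 + (3 + j)/(4 + j))
R(F) = (4 - F)/F
B/R(J(6 - 1*4)) = -99*(31 + 8*(6 - 1*4))/((4 - (31 + 8*(6 - 1*4))/(4 + (6 - 1*4)))*(4 + (6 - 1*4))) = -99*(31 + 8*(6 - 4))/((4 - (31 + 8*(6 - 4))/(4 + (6 - 4)))*(4 + (6 - 4))) = -99*(31 + 8*2)/((4 + 2)*(4 - (31 + 8*2)/(4 + 2))) = -99*(31 + 16)/(6*(4 - (31 + 16)/6)) = -99*47/(6*(4 - 47/6)) = -99/((6/47)*(-23/6)) = -99/(-23/47) = -99*(-47/23) = 4653/23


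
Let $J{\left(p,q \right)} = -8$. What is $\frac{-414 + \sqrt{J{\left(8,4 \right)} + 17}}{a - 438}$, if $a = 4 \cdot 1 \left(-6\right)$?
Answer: $\frac{137}{154} \approx 0.88961$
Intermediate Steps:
$a = -24$ ($a = 4 \left(-6\right) = -24$)
$\frac{-414 + \sqrt{J{\left(8,4 \right)} + 17}}{a - 438} = \frac{-414 + \sqrt{-8 + 17}}{-24 - 438} = \frac{-414 + \sqrt{9}}{-462} = \left(-414 + 3\right) \left(- \frac{1}{462}\right) = \left(-411\right) \left(- \frac{1}{462}\right) = \frac{137}{154}$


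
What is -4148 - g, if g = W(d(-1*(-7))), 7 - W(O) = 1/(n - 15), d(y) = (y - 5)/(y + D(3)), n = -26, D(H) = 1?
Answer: -170356/41 ≈ -4155.0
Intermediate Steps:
d(y) = (-5 + y)/(1 + y) (d(y) = (y - 5)/(y + 1) = (-5 + y)/(1 + y))
W(O) = 288/41 (W(O) = 7 - 1/(-26 - 15) = 7 - 1/(-41) = 7 - 1*(-1/41) = 7 + 1/41 = 288/41)
g = 288/41 ≈ 7.0244
-4148 - g = -4148 - 1*288/41 = -4148 - 288/41 = -170356/41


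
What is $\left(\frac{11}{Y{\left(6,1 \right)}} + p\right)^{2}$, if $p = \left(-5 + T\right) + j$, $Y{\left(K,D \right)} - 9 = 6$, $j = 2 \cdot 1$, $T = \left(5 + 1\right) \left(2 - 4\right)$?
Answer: $\frac{45796}{225} \approx 203.54$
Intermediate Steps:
$T = -12$ ($T = 6 \left(-2\right) = -12$)
$j = 2$
$Y{\left(K,D \right)} = 15$ ($Y{\left(K,D \right)} = 9 + 6 = 15$)
$p = -15$ ($p = \left(-5 - 12\right) + 2 = -17 + 2 = -15$)
$\left(\frac{11}{Y{\left(6,1 \right)}} + p\right)^{2} = \left(\frac{11}{15} - 15\right)^{2} = \left(- \frac{214}{15}\right)^{2} = \frac{45796}{225}$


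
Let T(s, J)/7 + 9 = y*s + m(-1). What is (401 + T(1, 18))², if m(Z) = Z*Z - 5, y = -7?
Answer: 68121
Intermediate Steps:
m(Z) = -5 + Z² (m(Z) = Z² - 5 = -5 + Z²)
T(s, J) = -91 - 49*s (T(s, J) = -63 + 7*(-7*s + (-5 + (-1)²)) = -63 + 7*(-7*s + (-5 + 1)) = -63 + 7*(-7*s - 4) = -63 + 7*(-4 - 7*s) = -63 + (-28 - 49*s) = -91 - 49*s)
(401 + T(1, 18))² = (401 + (-91 - 49*1))² = (401 + (-91 - 49))² = (401 - 140)² = 261² = 68121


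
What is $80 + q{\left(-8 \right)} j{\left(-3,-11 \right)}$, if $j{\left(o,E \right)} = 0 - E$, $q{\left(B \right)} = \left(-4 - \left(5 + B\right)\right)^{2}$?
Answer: $91$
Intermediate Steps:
$q{\left(B \right)} = \left(-9 - B\right)^{2}$
$j{\left(o,E \right)} = - E$
$80 + q{\left(-8 \right)} j{\left(-3,-11 \right)} = 80 + \left(9 - 8\right)^{2} \left(\left(-1\right) \left(-11\right)\right) = 80 + 1^{2} \cdot 11 = 80 + 1 \cdot 11 = 80 + 11 = 91$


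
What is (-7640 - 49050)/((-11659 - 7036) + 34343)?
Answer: -28345/7824 ≈ -3.6228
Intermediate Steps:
(-7640 - 49050)/((-11659 - 7036) + 34343) = -56690/(-18695 + 34343) = -56690/15648 = -56690*1/15648 = -28345/7824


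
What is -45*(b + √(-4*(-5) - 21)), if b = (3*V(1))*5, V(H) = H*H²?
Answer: -675 - 45*I ≈ -675.0 - 45.0*I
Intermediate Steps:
V(H) = H³
b = 15 (b = (3*1³)*5 = (3*1)*5 = 3*5 = 15)
-45*(b + √(-4*(-5) - 21)) = -45*(15 + √(-4*(-5) - 21)) = -45*(15 + √(20 - 21)) = -45*(15 + √(-1)) = -45*(15 + I) = -675 - 45*I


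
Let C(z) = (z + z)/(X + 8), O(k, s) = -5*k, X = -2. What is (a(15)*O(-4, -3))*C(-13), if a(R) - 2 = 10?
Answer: -1040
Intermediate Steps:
a(R) = 12 (a(R) = 2 + 10 = 12)
C(z) = z/3 (C(z) = (z + z)/(-2 + 8) = (2*z)/6 = (2*z)*(⅙) = z/3)
(a(15)*O(-4, -3))*C(-13) = (12*(-5*(-4)))*((⅓)*(-13)) = (12*20)*(-13/3) = 240*(-13/3) = -1040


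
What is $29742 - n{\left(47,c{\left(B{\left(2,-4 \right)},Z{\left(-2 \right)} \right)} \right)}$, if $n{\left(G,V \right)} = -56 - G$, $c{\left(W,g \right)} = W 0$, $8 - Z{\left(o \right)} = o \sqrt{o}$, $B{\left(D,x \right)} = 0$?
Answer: $29845$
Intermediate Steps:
$Z{\left(o \right)} = 8 - o^{\frac{3}{2}}$ ($Z{\left(o \right)} = 8 - o \sqrt{o} = 8 - o^{\frac{3}{2}}$)
$c{\left(W,g \right)} = 0$
$29742 - n{\left(47,c{\left(B{\left(2,-4 \right)},Z{\left(-2 \right)} \right)} \right)} = 29742 - \left(-56 - 47\right) = 29742 - -103 = 29742 + 103 = 29845$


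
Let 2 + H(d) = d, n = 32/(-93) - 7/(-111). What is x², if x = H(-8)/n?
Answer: 1184048100/935089 ≈ 1266.2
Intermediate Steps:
n = -967/3441 (n = 32*(-1/93) - 7*(-1/111) = -32/93 + 7/111 = -967/3441 ≈ -0.28102)
H(d) = -2 + d
x = 34410/967 (x = (-2 - 8)/(-967/3441) = -10*(-3441/967) = 34410/967 ≈ 35.584)
x² = (34410/967)² = 1184048100/935089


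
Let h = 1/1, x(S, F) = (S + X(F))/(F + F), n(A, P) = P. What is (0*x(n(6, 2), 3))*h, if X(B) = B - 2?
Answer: 0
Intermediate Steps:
X(B) = -2 + B
x(S, F) = (-2 + F + S)/(2*F) (x(S, F) = (S + (-2 + F))/(F + F) = (-2 + F + S)/((2*F)) = (-2 + F + S)*(1/(2*F)) = (-2 + F + S)/(2*F))
h = 1
(0*x(n(6, 2), 3))*h = (0*((½)*(-2 + 3 + 2)/3))*1 = (0*((½)*(⅓)*3))*1 = (0*(½))*1 = 0*1 = 0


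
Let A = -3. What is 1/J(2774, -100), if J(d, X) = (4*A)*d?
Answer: -1/33288 ≈ -3.0041e-5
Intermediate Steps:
J(d, X) = -12*d (J(d, X) = (4*(-3))*d = -12*d)
1/J(2774, -100) = 1/(-12*2774) = 1/(-33288) = -1/33288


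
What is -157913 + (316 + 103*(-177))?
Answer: -175828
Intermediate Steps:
-157913 + (316 + 103*(-177)) = -157913 + (316 - 18231) = -157913 - 17915 = -175828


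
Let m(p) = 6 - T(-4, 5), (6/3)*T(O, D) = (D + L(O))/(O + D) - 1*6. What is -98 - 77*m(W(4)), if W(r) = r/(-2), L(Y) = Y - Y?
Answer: -1197/2 ≈ -598.50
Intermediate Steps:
L(Y) = 0
W(r) = -r/2 (W(r) = r*(-½) = -r/2)
T(O, D) = -3 + D/(2*(D + O)) (T(O, D) = ((D + 0)/(O + D) - 1*6)/2 = (D/(D + O) - 6)/2 = (-6 + D/(D + O))/2 = -3 + D/(2*(D + O)))
m(p) = 13/2 (m(p) = 6 - (-3*(-4) - 5/2*5)/(5 - 4) = 6 - (12 - 25/2)/1 = 6 - (-1)/2 = 6 - 1*(-½) = 6 + ½ = 13/2)
-98 - 77*m(W(4)) = -98 - 77*13/2 = -98 - 1001/2 = -1197/2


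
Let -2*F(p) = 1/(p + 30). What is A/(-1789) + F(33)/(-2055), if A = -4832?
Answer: 1251151549/463225770 ≈ 2.7010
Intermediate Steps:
F(p) = -1/(2*(30 + p)) (F(p) = -1/(2*(p + 30)) = -1/(2*(30 + p)))
A/(-1789) + F(33)/(-2055) = -4832/(-1789) - 1/(60 + 2*33)/(-2055) = -4832*(-1/1789) - 1/(60 + 66)*(-1/2055) = 4832/1789 - 1/126*(-1/2055) = 4832/1789 + 1/258930 = 1251151549/463225770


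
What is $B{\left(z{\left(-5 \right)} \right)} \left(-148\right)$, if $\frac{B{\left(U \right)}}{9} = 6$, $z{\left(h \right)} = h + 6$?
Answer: $-7992$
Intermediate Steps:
$z{\left(h \right)} = 6 + h$
$B{\left(U \right)} = 54$ ($B{\left(U \right)} = 9 \cdot 6 = 54$)
$B{\left(z{\left(-5 \right)} \right)} \left(-148\right) = 54 \left(-148\right) = -7992$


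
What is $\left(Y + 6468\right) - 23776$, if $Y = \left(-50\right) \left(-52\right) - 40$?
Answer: $-14748$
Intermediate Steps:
$Y = 2560$ ($Y = 2600 - 40 = 2560$)
$\left(Y + 6468\right) - 23776 = \left(2560 + 6468\right) - 23776 = 9028 - 23776 = -14748$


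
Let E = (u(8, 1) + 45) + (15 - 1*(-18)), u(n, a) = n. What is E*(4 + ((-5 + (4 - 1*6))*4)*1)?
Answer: -2064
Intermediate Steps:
E = 86 (E = (8 + 45) + (15 - 1*(-18)) = 53 + (15 + 18) = 53 + 33 = 86)
E*(4 + ((-5 + (4 - 1*6))*4)*1) = 86*(4 + ((-5 + (4 - 1*6))*4)*1) = 86*(4 + ((-5 + (4 - 6))*4)*1) = 86*(4 + ((-5 - 2)*4)*1) = 86*(4 - 7*4*1) = 86*(4 - 28*1) = 86*(4 - 28) = 86*(-24) = -2064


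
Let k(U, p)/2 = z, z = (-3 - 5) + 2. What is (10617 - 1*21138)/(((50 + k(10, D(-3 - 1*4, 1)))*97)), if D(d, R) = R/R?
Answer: -10521/3686 ≈ -2.8543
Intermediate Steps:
D(d, R) = 1
z = -6 (z = -8 + 2 = -6)
k(U, p) = -12 (k(U, p) = 2*(-6) = -12)
(10617 - 1*21138)/(((50 + k(10, D(-3 - 1*4, 1)))*97)) = (10617 - 1*21138)/(((50 - 12)*97)) = (10617 - 21138)/((38*97)) = -10521/3686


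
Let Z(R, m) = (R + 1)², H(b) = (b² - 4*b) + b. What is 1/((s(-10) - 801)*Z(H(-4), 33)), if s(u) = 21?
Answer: -1/655980 ≈ -1.5244e-6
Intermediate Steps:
H(b) = b² - 3*b
Z(R, m) = (1 + R)²
1/((s(-10) - 801)*Z(H(-4), 33)) = 1/((21 - 801)*(1 - 4*(-3 - 4))²) = 1/(-780*(1 - 4*(-7))²) = 1/(-780*(1 + 28)²) = 1/(-780*29²) = 1/(-780*841) = 1/(-655980) = -1/655980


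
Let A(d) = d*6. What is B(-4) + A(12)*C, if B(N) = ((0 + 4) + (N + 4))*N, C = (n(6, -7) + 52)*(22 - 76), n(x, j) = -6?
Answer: -178864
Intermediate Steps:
A(d) = 6*d
C = -2484 (C = (-6 + 52)*(22 - 76) = 46*(-54) = -2484)
B(N) = N*(8 + N) (B(N) = (4 + (4 + N))*N = (8 + N)*N = N*(8 + N))
B(-4) + A(12)*C = -4*(8 - 4) + (6*12)*(-2484) = -4*4 + 72*(-2484) = -16 - 178848 = -178864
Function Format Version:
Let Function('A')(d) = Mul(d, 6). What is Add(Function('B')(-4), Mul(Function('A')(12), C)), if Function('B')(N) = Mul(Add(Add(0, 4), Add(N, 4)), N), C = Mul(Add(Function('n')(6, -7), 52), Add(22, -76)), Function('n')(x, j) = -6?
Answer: -178864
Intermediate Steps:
Function('A')(d) = Mul(6, d)
C = -2484 (C = Mul(Add(-6, 52), Add(22, -76)) = Mul(46, -54) = -2484)
Function('B')(N) = Mul(N, Add(8, N)) (Function('B')(N) = Mul(Add(4, Add(4, N)), N) = Mul(Add(8, N), N) = Mul(N, Add(8, N)))
Add(Function('B')(-4), Mul(Function('A')(12), C)) = Add(Mul(-4, Add(8, -4)), Mul(Mul(6, 12), -2484)) = Add(Mul(-4, 4), Mul(72, -2484)) = Add(-16, -178848) = -178864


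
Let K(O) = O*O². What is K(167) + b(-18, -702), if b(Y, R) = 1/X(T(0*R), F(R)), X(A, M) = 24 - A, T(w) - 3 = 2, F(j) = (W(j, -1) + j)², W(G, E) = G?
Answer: 88491798/19 ≈ 4.6575e+6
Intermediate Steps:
F(j) = 4*j² (F(j) = (j + j)² = (2*j)² = 4*j²)
T(w) = 5 (T(w) = 3 + 2 = 5)
b(Y, R) = 1/19 (b(Y, R) = 1/(24 - 1*5) = 1/(24 - 5) = 1/19)
K(O) = O³
K(167) + b(-18, -702) = 167³ + 1/19 = 4657463 + 1/19 = 88491798/19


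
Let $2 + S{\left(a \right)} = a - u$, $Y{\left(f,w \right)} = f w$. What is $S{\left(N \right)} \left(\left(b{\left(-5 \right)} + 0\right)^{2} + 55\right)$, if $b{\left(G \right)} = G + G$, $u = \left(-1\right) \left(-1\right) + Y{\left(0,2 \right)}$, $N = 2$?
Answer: $-155$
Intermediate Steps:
$u = 1$ ($u = \left(-1\right) \left(-1\right) + 0 \cdot 2 = 1 + 0 = 1$)
$b{\left(G \right)} = 2 G$
$S{\left(a \right)} = -3 + a$ ($S{\left(a \right)} = -2 + \left(a - 1\right) = -2 + \left(-1 + a\right) = -3 + a$)
$S{\left(N \right)} \left(\left(b{\left(-5 \right)} + 0\right)^{2} + 55\right) = \left(-3 + 2\right) \left(\left(2 \left(-5\right) + 0\right)^{2} + 55\right) = - (\left(-10 + 0\right)^{2} + 55) = - (\left(-10\right)^{2} + 55) = - (100 + 55) = \left(-1\right) 155 = -155$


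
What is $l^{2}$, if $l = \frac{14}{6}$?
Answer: $\frac{49}{9} \approx 5.4444$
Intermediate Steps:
$l = \frac{7}{3}$ ($l = 14 \cdot \frac{1}{6} = \frac{7}{3} \approx 2.3333$)
$l^{2} = \left(\frac{7}{3}\right)^{2} = \frac{49}{9}$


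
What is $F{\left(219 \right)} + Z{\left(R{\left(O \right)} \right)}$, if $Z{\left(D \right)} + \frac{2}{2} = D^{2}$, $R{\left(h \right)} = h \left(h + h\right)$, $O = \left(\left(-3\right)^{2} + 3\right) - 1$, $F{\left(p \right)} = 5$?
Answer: $58568$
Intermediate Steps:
$O = 11$ ($O = \left(9 + 3\right) - 1 = 12 - 1 = 11$)
$R{\left(h \right)} = 2 h^{2}$ ($R{\left(h \right)} = h 2 h = 2 h^{2}$)
$Z{\left(D \right)} = -1 + D^{2}$
$F{\left(219 \right)} + Z{\left(R{\left(O \right)} \right)} = 5 - \left(1 - \left(2 \cdot 11^{2}\right)^{2}\right) = 5 - \left(1 - \left(2 \cdot 121\right)^{2}\right) = 5 - \left(1 - 242^{2}\right) = 5 + \left(-1 + 58564\right) = 5 + 58563 = 58568$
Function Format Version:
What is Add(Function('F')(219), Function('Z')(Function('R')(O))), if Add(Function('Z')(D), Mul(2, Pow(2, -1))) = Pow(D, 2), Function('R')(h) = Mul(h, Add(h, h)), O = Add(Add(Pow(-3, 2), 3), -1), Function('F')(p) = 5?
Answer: 58568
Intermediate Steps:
O = 11 (O = Add(Add(9, 3), -1) = Add(12, -1) = 11)
Function('R')(h) = Mul(2, Pow(h, 2)) (Function('R')(h) = Mul(h, Mul(2, h)) = Mul(2, Pow(h, 2)))
Function('Z')(D) = Add(-1, Pow(D, 2))
Add(Function('F')(219), Function('Z')(Function('R')(O))) = Add(5, Add(-1, Pow(Mul(2, Pow(11, 2)), 2))) = Add(5, Add(-1, Pow(Mul(2, 121), 2))) = Add(5, Add(-1, Pow(242, 2))) = Add(5, Add(-1, 58564)) = Add(5, 58563) = 58568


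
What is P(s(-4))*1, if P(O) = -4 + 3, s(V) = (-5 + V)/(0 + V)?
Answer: -1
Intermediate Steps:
s(V) = (-5 + V)/V
P(O) = -1
P(s(-4))*1 = -1*1 = -1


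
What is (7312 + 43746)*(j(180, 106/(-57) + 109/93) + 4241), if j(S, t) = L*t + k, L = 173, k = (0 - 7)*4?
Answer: 123120852736/589 ≈ 2.0903e+8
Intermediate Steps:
k = -28 (k = -7*4 = -28)
j(S, t) = -28 + 173*t (j(S, t) = 173*t - 28 = -28 + 173*t)
(7312 + 43746)*(j(180, 106/(-57) + 109/93) + 4241) = (7312 + 43746)*((-28 + 173*(106/(-57) + 109/93)) + 4241) = 51058*((-28 + 173*(106*(-1/57) + 109*(1/93))) + 4241) = 51058*((-28 + 173*(-106/57 + 109/93)) + 4241) = 51058*((-28 + 173*(-405/589)) + 4241) = 51058*((-28 - 70065/589) + 4241) = 51058*(-86557/589 + 4241) = 51058*(2411392/589) = 123120852736/589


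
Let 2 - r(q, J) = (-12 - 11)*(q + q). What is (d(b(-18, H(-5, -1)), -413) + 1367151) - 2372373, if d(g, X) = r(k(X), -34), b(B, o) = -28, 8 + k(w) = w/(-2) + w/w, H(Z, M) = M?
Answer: -996043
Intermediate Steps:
k(w) = -7 - w/2 (k(w) = -8 + (w/(-2) + w/w) = -8 + (w*(-½) + 1) = -8 + (-w/2 + 1) = -8 + (1 - w/2) = -7 - w/2)
r(q, J) = 2 + 46*q (r(q, J) = 2 - (-12 - 11)*(q + q) = 2 - (-23)*2*q = 2 - (-46)*q = 2 + 46*q)
d(g, X) = -320 - 23*X (d(g, X) = 2 + 46*(-7 - X/2) = 2 + (-322 - 23*X) = -320 - 23*X)
(d(b(-18, H(-5, -1)), -413) + 1367151) - 2372373 = ((-320 - 23*(-413)) + 1367151) - 2372373 = ((-320 + 9499) + 1367151) - 2372373 = (9179 + 1367151) - 2372373 = 1376330 - 2372373 = -996043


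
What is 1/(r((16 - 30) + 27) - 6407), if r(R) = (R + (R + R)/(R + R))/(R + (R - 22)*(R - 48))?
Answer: -164/1050741 ≈ -0.00015608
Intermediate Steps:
r(R) = (1 + R)/(R + (-48 + R)*(-22 + R)) (r(R) = (R + (2*R)/((2*R)))/(R + (-22 + R)*(-48 + R)) = (R + (2*R)*(1/(2*R)))/(R + (-48 + R)*(-22 + R)) = (R + 1)/(R + (-48 + R)*(-22 + R)) = (1 + R)/(R + (-48 + R)*(-22 + R)))
1/(r((16 - 30) + 27) - 6407) = 1/((1 + ((16 - 30) + 27))/(1056 + ((16 - 30) + 27)**2 - 69*((16 - 30) + 27)) - 6407) = 1/((1 + (-14 + 27))/(1056 + (-14 + 27)**2 - 69*(-14 + 27)) - 6407) = 1/((1 + 13)/(1056 + 13**2 - 69*13) - 6407) = 1/(14/(1056 + 169 - 897) - 6407) = 1/(14/328 - 6407) = 1/((1/328)*14 - 6407) = 1/(7/164 - 6407) = 1/(-1050741/164) = -164/1050741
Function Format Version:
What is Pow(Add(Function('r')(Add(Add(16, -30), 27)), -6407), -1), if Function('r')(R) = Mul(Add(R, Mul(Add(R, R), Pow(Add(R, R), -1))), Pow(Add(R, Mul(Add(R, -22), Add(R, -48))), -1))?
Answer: Rational(-164, 1050741) ≈ -0.00015608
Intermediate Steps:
Function('r')(R) = Mul(Pow(Add(R, Mul(Add(-48, R), Add(-22, R))), -1), Add(1, R)) (Function('r')(R) = Mul(Add(R, Mul(Mul(2, R), Pow(Mul(2, R), -1))), Pow(Add(R, Mul(Add(-22, R), Add(-48, R))), -1)) = Mul(Add(R, Mul(Mul(2, R), Mul(Rational(1, 2), Pow(R, -1)))), Pow(Add(R, Mul(Add(-48, R), Add(-22, R))), -1)) = Mul(Add(R, 1), Pow(Add(R, Mul(Add(-48, R), Add(-22, R))), -1)) = Mul(Add(1, R), Pow(Add(R, Mul(Add(-48, R), Add(-22, R))), -1)) = Mul(Pow(Add(R, Mul(Add(-48, R), Add(-22, R))), -1), Add(1, R)))
Pow(Add(Function('r')(Add(Add(16, -30), 27)), -6407), -1) = Pow(Add(Mul(Pow(Add(1056, Pow(Add(Add(16, -30), 27), 2), Mul(-69, Add(Add(16, -30), 27))), -1), Add(1, Add(Add(16, -30), 27))), -6407), -1) = Pow(Add(Mul(Pow(Add(1056, Pow(Add(-14, 27), 2), Mul(-69, Add(-14, 27))), -1), Add(1, Add(-14, 27))), -6407), -1) = Pow(Add(Mul(Pow(Add(1056, Pow(13, 2), Mul(-69, 13)), -1), Add(1, 13)), -6407), -1) = Pow(Add(Mul(Pow(Add(1056, 169, -897), -1), 14), -6407), -1) = Pow(Add(Mul(Pow(328, -1), 14), -6407), -1) = Pow(Add(Mul(Rational(1, 328), 14), -6407), -1) = Pow(Add(Rational(7, 164), -6407), -1) = Pow(Rational(-1050741, 164), -1) = Rational(-164, 1050741)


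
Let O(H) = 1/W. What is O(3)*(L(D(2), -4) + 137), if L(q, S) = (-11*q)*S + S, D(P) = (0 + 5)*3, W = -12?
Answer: -793/12 ≈ -66.083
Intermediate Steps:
D(P) = 15 (D(P) = 5*3 = 15)
O(H) = -1/12 (O(H) = 1/(-12) = -1/12)
L(q, S) = S - 11*S*q (L(q, S) = -11*S*q + S = S - 11*S*q)
O(3)*(L(D(2), -4) + 137) = -(-4*(1 - 11*15) + 137)/12 = -(-4*(1 - 165) + 137)/12 = -(-4*(-164) + 137)/12 = -(656 + 137)/12 = -1/12*793 = -793/12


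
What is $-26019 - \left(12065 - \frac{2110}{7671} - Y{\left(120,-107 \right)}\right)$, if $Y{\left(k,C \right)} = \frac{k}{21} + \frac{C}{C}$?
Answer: $- \frac{2044621241}{53697} \approx -38077.0$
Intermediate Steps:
$Y{\left(k,C \right)} = 1 + \frac{k}{21}$ ($Y{\left(k,C \right)} = k \frac{1}{21} + 1 = \frac{k}{21} + 1 = 1 + \frac{k}{21}$)
$-26019 - \left(12065 - \frac{2110}{7671} - Y{\left(120,-107 \right)}\right) = -26019 + \left(\left(1 + \frac{1}{21} \cdot 120\right) - \left(12065 + \frac{2110}{-7671}\right)\right) = -26019 + \left(\left(1 + \frac{40}{7}\right) - \frac{92548505}{7671}\right) = -26019 + \left(\frac{47}{7} + \left(\frac{2110}{7671} - 12065\right)\right) = -26019 + \left(\frac{47}{7} - \frac{92548505}{7671}\right) = -26019 - \frac{647478998}{53697} = - \frac{2044621241}{53697}$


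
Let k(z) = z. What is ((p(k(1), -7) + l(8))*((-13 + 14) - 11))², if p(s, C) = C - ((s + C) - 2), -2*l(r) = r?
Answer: 900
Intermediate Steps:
l(r) = -r/2
p(s, C) = 2 - s (p(s, C) = C - ((C + s) - 2) = C - (-2 + C + s) = C + (2 - C - s) = 2 - s)
((p(k(1), -7) + l(8))*((-13 + 14) - 11))² = (((2 - 1*1) - ½*8)*((-13 + 14) - 11))² = (((2 - 1) - 4)*(1 - 11))² = ((1 - 4)*(-10))² = (-3*(-10))² = 30² = 900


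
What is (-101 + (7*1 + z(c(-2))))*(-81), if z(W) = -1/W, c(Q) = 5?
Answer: 38151/5 ≈ 7630.2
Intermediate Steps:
(-101 + (7*1 + z(c(-2))))*(-81) = (-101 + (7*1 - 1/5))*(-81) = (-101 + (7 - 1*1/5))*(-81) = (-101 + (7 - 1/5))*(-81) = (-101 + 34/5)*(-81) = -471/5*(-81) = 38151/5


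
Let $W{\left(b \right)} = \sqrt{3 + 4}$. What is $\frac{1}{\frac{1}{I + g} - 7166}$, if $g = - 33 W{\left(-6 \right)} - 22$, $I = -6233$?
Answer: $- \frac{40045044141}{286962792717739} - \frac{33 \sqrt{7}}{2008739549024173} \approx -0.00013955$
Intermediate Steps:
$W{\left(b \right)} = \sqrt{7}$
$g = -22 - 33 \sqrt{7}$ ($g = - 33 \sqrt{7} - 22 = -22 - 33 \sqrt{7} \approx -109.31$)
$\frac{1}{\frac{1}{I + g} - 7166} = \frac{1}{\frac{1}{-6233 - \left(22 + 33 \sqrt{7}\right)} - 7166} = \frac{1}{\frac{1}{-6255 - 33 \sqrt{7}} - 7166} = \frac{1}{-7166 + \frac{1}{-6255 - 33 \sqrt{7}}}$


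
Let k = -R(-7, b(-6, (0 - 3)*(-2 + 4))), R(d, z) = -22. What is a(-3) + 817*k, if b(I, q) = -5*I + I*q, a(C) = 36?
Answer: 18010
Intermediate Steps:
k = 22 (k = -1*(-22) = 22)
a(-3) + 817*k = 36 + 817*22 = 36 + 17974 = 18010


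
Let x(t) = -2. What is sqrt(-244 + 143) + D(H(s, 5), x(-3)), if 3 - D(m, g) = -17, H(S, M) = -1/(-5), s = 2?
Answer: 20 + I*sqrt(101) ≈ 20.0 + 10.05*I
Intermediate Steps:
H(S, M) = 1/5 (H(S, M) = -1*(-1/5) = 1/5)
D(m, g) = 20 (D(m, g) = 3 - 1*(-17) = 3 + 17 = 20)
sqrt(-244 + 143) + D(H(s, 5), x(-3)) = sqrt(-244 + 143) + 20 = sqrt(-101) + 20 = I*sqrt(101) + 20 = 20 + I*sqrt(101)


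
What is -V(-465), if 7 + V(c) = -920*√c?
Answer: 7 + 920*I*√465 ≈ 7.0 + 19839.0*I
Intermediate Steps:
V(c) = -7 - 920*√c
-V(-465) = -(-7 - 920*I*√465) = 7 + 920*I*√465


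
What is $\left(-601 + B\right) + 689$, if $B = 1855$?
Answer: $1943$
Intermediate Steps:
$\left(-601 + B\right) + 689 = \left(-601 + 1855\right) + 689 = 1254 + 689 = 1943$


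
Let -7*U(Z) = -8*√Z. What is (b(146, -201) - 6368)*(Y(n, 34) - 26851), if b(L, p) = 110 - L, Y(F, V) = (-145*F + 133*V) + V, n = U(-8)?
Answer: 142777180 + 14857280*I*√2/7 ≈ 1.4278e+8 + 3.0016e+6*I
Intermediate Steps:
U(Z) = 8*√Z/7 (U(Z) = -(-8)*√Z/7 = 8*√Z/7)
n = 16*I*√2/7 (n = 8*√(-8)/7 = 8*(2*I*√2)/7 = 16*I*√2/7 ≈ 3.2325*I)
Y(F, V) = -145*F + 134*V
(b(146, -201) - 6368)*(Y(n, 34) - 26851) = ((110 - 1*146) - 6368)*((-2320*I*√2/7 + 134*34) - 26851) = ((110 - 146) - 6368)*((-2320*I*√2/7 + 4556) - 26851) = (-36 - 6368)*((4556 - 2320*I*√2/7) - 26851) = -6404*(-22295 - 2320*I*√2/7) = 142777180 + 14857280*I*√2/7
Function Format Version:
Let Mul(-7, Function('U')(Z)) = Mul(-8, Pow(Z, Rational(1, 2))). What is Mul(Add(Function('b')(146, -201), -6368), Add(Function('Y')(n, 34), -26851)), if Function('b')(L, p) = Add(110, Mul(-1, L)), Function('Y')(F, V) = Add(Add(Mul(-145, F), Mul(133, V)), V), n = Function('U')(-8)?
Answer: Add(142777180, Mul(Rational(14857280, 7), I, Pow(2, Rational(1, 2)))) ≈ Add(1.4278e+8, Mul(3.0016e+6, I))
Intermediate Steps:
Function('U')(Z) = Mul(Rational(8, 7), Pow(Z, Rational(1, 2))) (Function('U')(Z) = Mul(Rational(-1, 7), Mul(-8, Pow(Z, Rational(1, 2)))) = Mul(Rational(8, 7), Pow(Z, Rational(1, 2))))
n = Mul(Rational(16, 7), I, Pow(2, Rational(1, 2))) (n = Mul(Rational(8, 7), Pow(-8, Rational(1, 2))) = Mul(Rational(8, 7), Mul(2, I, Pow(2, Rational(1, 2)))) = Mul(Rational(16, 7), I, Pow(2, Rational(1, 2))) ≈ Mul(3.2325, I))
Function('Y')(F, V) = Add(Mul(-145, F), Mul(134, V))
Mul(Add(Function('b')(146, -201), -6368), Add(Function('Y')(n, 34), -26851)) = Mul(Add(Add(110, Mul(-1, 146)), -6368), Add(Add(Mul(-145, Mul(Rational(16, 7), I, Pow(2, Rational(1, 2)))), Mul(134, 34)), -26851)) = Mul(Add(Add(110, -146), -6368), Add(Add(Mul(Rational(-2320, 7), I, Pow(2, Rational(1, 2))), 4556), -26851)) = Mul(Add(-36, -6368), Add(Add(4556, Mul(Rational(-2320, 7), I, Pow(2, Rational(1, 2)))), -26851)) = Mul(-6404, Add(-22295, Mul(Rational(-2320, 7), I, Pow(2, Rational(1, 2))))) = Add(142777180, Mul(Rational(14857280, 7), I, Pow(2, Rational(1, 2))))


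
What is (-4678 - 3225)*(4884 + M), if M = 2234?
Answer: -56253554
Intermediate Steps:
(-4678 - 3225)*(4884 + M) = (-4678 - 3225)*(4884 + 2234) = -7903*7118 = -56253554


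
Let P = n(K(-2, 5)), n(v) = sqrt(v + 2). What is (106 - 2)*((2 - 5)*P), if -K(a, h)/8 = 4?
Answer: -312*I*sqrt(30) ≈ -1708.9*I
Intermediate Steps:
K(a, h) = -32 (K(a, h) = -8*4 = -32)
n(v) = sqrt(2 + v)
P = I*sqrt(30) (P = sqrt(2 - 32) = sqrt(-30) = I*sqrt(30) ≈ 5.4772*I)
(106 - 2)*((2 - 5)*P) = (106 - 2)*((2 - 5)*(I*sqrt(30))) = 104*(-3*I*sqrt(30)) = -312*I*sqrt(30)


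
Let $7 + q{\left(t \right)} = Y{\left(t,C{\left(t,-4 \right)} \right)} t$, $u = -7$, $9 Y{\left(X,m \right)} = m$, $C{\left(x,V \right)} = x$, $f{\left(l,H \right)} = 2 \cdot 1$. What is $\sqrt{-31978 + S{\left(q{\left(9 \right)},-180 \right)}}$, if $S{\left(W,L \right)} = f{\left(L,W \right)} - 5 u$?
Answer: $39 i \sqrt{21} \approx 178.72 i$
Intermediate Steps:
$f{\left(l,H \right)} = 2$
$Y{\left(X,m \right)} = \frac{m}{9}$
$q{\left(t \right)} = -7 + \frac{t^{2}}{9}$ ($q{\left(t \right)} = -7 + \frac{t}{9} t = -7 + \frac{t^{2}}{9}$)
$S{\left(W,L \right)} = 37$ ($S{\left(W,L \right)} = 2 - -35 = 2 + 35 = 37$)
$\sqrt{-31978 + S{\left(q{\left(9 \right)},-180 \right)}} = \sqrt{-31978 + 37} = \sqrt{-31941} = 39 i \sqrt{21}$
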